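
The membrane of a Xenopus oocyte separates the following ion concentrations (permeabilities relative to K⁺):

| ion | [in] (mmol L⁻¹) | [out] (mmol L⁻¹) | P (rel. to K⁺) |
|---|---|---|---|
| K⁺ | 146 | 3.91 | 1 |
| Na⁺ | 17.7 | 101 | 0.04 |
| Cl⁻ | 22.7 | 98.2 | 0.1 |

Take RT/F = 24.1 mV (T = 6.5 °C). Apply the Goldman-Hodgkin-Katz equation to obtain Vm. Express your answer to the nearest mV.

-66 mV

Vm = 24.1 · ln[(Σ P·[cation]ₒ + Σ P·[anion]ᵢ) / (Σ P·[cation]ᵢ + Σ P·[anion]ₒ)]
Numerator = 1×3.91 + 0.04×101 + 0.1×22.7 = 10.22
Denominator = 1×146 + 0.04×17.7 + 0.1×98.2 = 156.5
Vm = 24.1 · ln(0.065292) = 24.1 × (-2.7289) = -65.77 mV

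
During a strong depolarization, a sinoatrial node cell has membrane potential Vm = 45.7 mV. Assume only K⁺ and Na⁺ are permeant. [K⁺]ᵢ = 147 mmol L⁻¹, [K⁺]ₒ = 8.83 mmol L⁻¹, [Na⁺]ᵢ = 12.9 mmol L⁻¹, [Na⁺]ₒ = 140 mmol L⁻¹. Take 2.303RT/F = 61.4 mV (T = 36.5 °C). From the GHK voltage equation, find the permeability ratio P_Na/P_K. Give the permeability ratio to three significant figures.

11.8

Let α = P_Na/P_K. GHK: Vm = 61.4·log₁₀[(Kₒ + α·Naₒ)/(Kᵢ + α·Naᵢ)].
10^(Vm/61.4) = 10^(45.7/61.4) = 5.5501
So 5.5501·(Kᵢ + α·Naᵢ) = Kₒ + α·Naₒ → α = (5.5501·147.0 − 8.83) / (140.0 − 5.5501·12.9)
α = (815.9 − 8.83) / (140.0 − 71.6) = 807/68.4 = 11.8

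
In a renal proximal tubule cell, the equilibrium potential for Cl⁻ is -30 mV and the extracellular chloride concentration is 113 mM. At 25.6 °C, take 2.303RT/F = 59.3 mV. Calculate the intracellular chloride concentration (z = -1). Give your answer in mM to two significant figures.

Nernst: E = (59.3/-1) · log₁₀([out]/[in]), so log₁₀([out]/[in]) = -30.0 × -1 / 59.3 = 0.5059.
[out]/[in] = 10^(0.5059) = 3.206.
[in] = 113 / 3.206 = 35.25 mM.

35 mM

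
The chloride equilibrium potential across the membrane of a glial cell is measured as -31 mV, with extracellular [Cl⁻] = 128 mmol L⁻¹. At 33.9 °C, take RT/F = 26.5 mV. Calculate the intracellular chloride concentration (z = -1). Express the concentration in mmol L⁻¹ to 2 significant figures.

Nernst: E = (26.5/-1) · ln([out]/[in]), so ln([out]/[in]) = -31.0 × -1 / 26.5 = 1.1698.
[out]/[in] = e^(1.1698) = 3.221.
[in] = 128 / 3.221 = 39.73 mmol L⁻¹.

40 mmol L⁻¹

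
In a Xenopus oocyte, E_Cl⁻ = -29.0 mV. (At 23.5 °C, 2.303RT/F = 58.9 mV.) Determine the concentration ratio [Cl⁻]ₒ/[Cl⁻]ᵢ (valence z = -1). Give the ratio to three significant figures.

3.11

log₁₀([out]/[in]) = E·z/(58.9) = -29.0 × -1 / 58.9 = 0.4924
[out]/[in] = 10^(0.4924) = 3.107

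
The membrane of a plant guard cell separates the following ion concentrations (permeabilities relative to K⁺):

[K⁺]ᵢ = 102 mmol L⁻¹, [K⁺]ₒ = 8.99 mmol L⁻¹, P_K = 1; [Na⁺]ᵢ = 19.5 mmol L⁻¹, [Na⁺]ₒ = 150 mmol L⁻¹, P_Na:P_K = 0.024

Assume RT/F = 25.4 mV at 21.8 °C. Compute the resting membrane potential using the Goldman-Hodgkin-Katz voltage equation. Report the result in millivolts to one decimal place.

Vm = 25.4 · ln[(Σ P·[cation]ₒ + Σ P·[anion]ᵢ) / (Σ P·[cation]ᵢ + Σ P·[anion]ₒ)]
Numerator = 1×8.99 + 0.024×150 = 12.59
Denominator = 1×102 + 0.024×19.5 = 102.5
Vm = 25.4 · ln(0.12287) = 25.4 × (-2.0966) = -53.25 mV

-53.3 mV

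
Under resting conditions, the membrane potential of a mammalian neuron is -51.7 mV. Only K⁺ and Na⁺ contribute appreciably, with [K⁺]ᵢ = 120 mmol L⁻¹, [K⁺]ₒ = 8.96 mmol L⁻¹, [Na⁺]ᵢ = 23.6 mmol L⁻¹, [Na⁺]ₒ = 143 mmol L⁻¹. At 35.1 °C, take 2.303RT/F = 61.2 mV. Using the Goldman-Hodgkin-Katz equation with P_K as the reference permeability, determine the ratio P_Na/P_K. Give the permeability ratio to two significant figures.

0.059

Let α = P_Na/P_K. GHK: Vm = 61.2·log₁₀[(Kₒ + α·Naₒ)/(Kᵢ + α·Naᵢ)].
10^(Vm/61.2) = 10^(-51.7/61.2) = 0.14296
So 0.14296·(Kᵢ + α·Naᵢ) = Kₒ + α·Naₒ → α = (0.14296·120.0 − 8.96) / (143.0 − 0.14296·23.6)
α = (17.16 − 8.96) / (143.0 − 3.374) = 8.196/139.6 = 0.0587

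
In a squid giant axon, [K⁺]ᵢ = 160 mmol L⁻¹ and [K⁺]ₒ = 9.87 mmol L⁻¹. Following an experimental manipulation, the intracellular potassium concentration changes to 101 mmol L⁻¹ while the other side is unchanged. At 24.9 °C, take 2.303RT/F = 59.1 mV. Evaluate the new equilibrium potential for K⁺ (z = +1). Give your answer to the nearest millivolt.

-60 mV

After the shift: [K⁺]_out = 9.87, [K⁺]_in = 101 mmol L⁻¹.
E_new = (59.1/1)·log₁₀(9.87/101) = 59.10 · (-1.0100) = -59.69 mV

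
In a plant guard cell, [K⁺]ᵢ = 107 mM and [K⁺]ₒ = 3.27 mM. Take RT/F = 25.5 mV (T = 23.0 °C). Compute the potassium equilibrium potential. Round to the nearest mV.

-89 mV

E = (25.5/z) · ln([K⁺]_out/[K⁺]_in) with z = +1.
= (25.5/1) · ln(3.27/107) = 25.50 · ln(0.03056)
= 25.50 · (-3.4880) = -88.94 mV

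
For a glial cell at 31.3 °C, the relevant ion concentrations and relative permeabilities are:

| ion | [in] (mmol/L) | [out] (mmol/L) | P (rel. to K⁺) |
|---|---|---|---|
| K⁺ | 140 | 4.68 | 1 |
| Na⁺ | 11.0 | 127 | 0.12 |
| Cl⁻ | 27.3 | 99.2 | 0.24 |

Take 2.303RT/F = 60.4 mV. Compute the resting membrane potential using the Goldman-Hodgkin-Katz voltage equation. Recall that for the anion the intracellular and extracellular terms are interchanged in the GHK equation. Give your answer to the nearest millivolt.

Vm = 60.4 · log₁₀[(Σ P·[cation]ₒ + Σ P·[anion]ᵢ) / (Σ P·[cation]ᵢ + Σ P·[anion]ₒ)]
Numerator = 1×4.68 + 0.12×127 + 0.24×27.3 = 26.47
Denominator = 1×140 + 0.12×11.0 + 0.24×99.2 = 165.1
Vm = 60.4 · log₁₀(0.16031) = 60.4 × (-0.7950) = -48.02 mV

-48 mV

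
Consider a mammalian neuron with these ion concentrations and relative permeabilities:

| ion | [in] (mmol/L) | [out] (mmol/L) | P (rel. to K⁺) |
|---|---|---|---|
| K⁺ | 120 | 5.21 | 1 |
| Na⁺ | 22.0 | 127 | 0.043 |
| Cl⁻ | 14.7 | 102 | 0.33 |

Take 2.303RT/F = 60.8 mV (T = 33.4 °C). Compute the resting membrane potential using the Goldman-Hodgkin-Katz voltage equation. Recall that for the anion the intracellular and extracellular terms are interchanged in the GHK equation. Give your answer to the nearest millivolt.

-61 mV

Vm = 60.8 · log₁₀[(Σ P·[cation]ₒ + Σ P·[anion]ᵢ) / (Σ P·[cation]ᵢ + Σ P·[anion]ₒ)]
Numerator = 1×5.21 + 0.043×127 + 0.33×14.7 = 15.52
Denominator = 1×120 + 0.043×22.0 + 0.33×102 = 154.6
Vm = 60.8 · log₁₀(0.1004) = 60.8 × (-0.9983) = -60.70 mV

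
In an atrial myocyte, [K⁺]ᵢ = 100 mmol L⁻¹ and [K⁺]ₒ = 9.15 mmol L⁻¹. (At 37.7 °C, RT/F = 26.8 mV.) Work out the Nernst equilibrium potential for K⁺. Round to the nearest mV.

-64 mV

E = (26.8/z) · ln([K⁺]_out/[K⁺]_in) with z = +1.
= (26.8/1) · ln(9.15/100) = 26.80 · ln(0.0915)
= 26.80 · (-2.3914) = -64.09 mV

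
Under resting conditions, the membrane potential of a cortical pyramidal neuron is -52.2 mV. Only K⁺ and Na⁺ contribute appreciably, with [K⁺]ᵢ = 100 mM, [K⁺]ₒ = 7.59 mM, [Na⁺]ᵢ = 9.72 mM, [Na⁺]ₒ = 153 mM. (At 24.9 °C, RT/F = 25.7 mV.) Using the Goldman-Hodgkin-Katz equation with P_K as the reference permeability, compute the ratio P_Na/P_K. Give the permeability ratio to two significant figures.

0.036

Let α = P_Na/P_K. GHK: Vm = 25.7·ln[(Kₒ + α·Naₒ)/(Kᵢ + α·Naᵢ)].
e^(Vm/25.7) = e^(-52.2/25.7) = 0.13119
So 0.13119·(Kᵢ + α·Naᵢ) = Kₒ + α·Naₒ → α = (0.13119·100.0 − 7.59) / (153.0 − 0.13119·9.72)
α = (13.12 − 7.59) / (153.0 − 1.275) = 5.529/151.7 = 0.03644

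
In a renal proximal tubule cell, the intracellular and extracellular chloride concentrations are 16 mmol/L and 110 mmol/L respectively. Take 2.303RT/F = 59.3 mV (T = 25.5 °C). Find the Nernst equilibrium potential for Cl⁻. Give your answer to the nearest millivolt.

E = (59.3/z) · log₁₀([Cl⁻]_out/[Cl⁻]_in) with z = -1.
For an anion, dividing by z = -1 reverses the sign.
= (59.3/-1) · log₁₀(110/16) = -59.30 · log₁₀(6.875)
= -59.30 · (0.8373) = -49.65 mV

-50 mV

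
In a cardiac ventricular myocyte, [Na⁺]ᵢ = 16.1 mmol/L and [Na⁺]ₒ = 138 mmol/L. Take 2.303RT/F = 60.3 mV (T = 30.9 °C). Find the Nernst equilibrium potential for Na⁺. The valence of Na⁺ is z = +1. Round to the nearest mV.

E = (60.3/z) · log₁₀([Na⁺]_out/[Na⁺]_in) with z = +1.
= (60.3/1) · log₁₀(138/16.1) = 60.30 · log₁₀(8.571)
= 60.30 · (0.9331) = 56.26 mV

56 mV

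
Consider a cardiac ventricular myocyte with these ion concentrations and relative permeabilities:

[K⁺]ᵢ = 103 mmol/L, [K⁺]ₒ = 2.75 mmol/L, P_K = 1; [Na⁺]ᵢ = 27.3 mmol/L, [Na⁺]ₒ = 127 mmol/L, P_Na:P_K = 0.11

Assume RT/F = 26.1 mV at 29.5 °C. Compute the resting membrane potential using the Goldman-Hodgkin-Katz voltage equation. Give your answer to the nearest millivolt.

Vm = 26.1 · ln[(Σ P·[cation]ₒ + Σ P·[anion]ᵢ) / (Σ P·[cation]ᵢ + Σ P·[anion]ₒ)]
Numerator = 1×2.75 + 0.11×127 = 16.72
Denominator = 1×103 + 0.11×27.3 = 106
Vm = 26.1 · ln(0.15773) = 26.1 × (-1.8469) = -48.20 mV

-48 mV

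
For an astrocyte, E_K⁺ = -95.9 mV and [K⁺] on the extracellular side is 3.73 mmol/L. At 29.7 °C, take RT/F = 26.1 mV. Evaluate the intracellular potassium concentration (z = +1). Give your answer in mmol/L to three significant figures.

Nernst: E = (26.1/1) · ln([out]/[in]), so ln([out]/[in]) = -95.9 × 1 / 26.1 = -3.6743.
[out]/[in] = e^(-3.6743) = 0.02537.
[in] = 3.73 / 0.02537 = 147 mmol/L.

147 mmol/L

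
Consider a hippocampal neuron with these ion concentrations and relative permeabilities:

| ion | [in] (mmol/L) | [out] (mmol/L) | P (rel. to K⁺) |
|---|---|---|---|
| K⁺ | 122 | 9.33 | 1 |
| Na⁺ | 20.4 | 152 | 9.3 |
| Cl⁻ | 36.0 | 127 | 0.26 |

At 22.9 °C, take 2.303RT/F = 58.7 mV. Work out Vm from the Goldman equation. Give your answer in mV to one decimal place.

Vm = 58.7 · log₁₀[(Σ P·[cation]ₒ + Σ P·[anion]ᵢ) / (Σ P·[cation]ᵢ + Σ P·[anion]ₒ)]
Numerator = 1×9.33 + 9.3×152 + 0.26×36.0 = 1432
Denominator = 1×122 + 9.3×20.4 + 0.26×127 = 344.7
Vm = 58.7 · log₁₀(4.1547) = 58.7 × (0.6185) = 36.31 mV

36.3 mV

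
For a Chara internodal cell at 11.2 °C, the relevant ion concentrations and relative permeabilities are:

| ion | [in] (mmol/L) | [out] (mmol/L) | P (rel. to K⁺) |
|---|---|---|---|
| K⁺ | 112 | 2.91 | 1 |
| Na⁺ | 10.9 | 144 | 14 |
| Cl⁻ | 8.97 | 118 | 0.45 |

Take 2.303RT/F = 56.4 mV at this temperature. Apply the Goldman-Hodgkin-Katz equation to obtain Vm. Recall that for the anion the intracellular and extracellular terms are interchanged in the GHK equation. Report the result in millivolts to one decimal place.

45.3 mV

Vm = 56.4 · log₁₀[(Σ P·[cation]ₒ + Σ P·[anion]ᵢ) / (Σ P·[cation]ᵢ + Σ P·[anion]ₒ)]
Numerator = 1×2.91 + 14×144 + 0.45×8.97 = 2023
Denominator = 1×112 + 14×10.9 + 0.45×118 = 317.7
Vm = 56.4 · log₁₀(6.3675) = 56.4 × (0.8040) = 45.34 mV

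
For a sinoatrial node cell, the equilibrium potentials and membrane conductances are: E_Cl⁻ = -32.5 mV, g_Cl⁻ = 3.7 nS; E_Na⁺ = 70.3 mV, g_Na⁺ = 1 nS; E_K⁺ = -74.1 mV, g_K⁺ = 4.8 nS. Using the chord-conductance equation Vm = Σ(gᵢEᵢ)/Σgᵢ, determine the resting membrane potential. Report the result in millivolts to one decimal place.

-42.7 mV

Σ gᵢEᵢ = 3.7·(-32.5) + 1·(70.3) + 4.8·(-74.1) = -405.63
Σ gᵢ = 3.7 + 1 + 4.8 = 9.5
Vm = -405.63 / 9.5 = -42.70 mV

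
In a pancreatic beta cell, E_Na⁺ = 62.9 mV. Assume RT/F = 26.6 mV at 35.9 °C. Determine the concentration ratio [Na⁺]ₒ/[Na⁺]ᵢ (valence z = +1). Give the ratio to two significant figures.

11

ln([out]/[in]) = E·z/(26.6) = 62.9 × 1 / 26.6 = 2.3647
[out]/[in] = e^(2.3647) = 10.64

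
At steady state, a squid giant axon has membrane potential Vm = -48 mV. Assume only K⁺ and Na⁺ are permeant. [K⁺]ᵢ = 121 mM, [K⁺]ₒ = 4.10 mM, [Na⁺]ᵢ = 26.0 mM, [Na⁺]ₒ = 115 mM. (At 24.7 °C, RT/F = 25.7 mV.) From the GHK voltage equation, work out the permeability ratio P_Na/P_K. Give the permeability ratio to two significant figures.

0.13

Let α = P_Na/P_K. GHK: Vm = 25.7·ln[(Kₒ + α·Naₒ)/(Kᵢ + α·Naᵢ)].
e^(Vm/25.7) = e^(-48.0/25.7) = 0.15448
So 0.15448·(Kᵢ + α·Naᵢ) = Kₒ + α·Naₒ → α = (0.15448·121.0 − 4.1) / (115.0 − 0.15448·26.0)
α = (18.69 − 4.1) / (115.0 − 4.016) = 14.59/111 = 0.1315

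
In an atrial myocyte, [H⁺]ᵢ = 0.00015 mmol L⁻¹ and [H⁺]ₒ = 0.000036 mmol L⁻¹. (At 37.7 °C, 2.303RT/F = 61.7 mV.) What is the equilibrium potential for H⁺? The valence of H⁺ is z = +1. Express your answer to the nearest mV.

E = (61.7/z) · log₁₀([H⁺]_out/[H⁺]_in) with z = +1.
= (61.7/1) · log₁₀(0.000036/0.00015) = 61.70 · log₁₀(0.24)
= 61.70 · (-0.6198) = -38.24 mV

-38 mV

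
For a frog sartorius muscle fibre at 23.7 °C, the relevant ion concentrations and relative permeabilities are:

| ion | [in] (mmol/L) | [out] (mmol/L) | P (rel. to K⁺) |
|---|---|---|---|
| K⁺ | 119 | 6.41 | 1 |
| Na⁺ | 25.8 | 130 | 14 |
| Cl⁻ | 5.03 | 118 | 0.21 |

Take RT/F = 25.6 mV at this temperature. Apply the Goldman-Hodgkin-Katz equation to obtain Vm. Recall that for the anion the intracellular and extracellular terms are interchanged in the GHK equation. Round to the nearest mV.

Vm = 25.6 · ln[(Σ P·[cation]ₒ + Σ P·[anion]ᵢ) / (Σ P·[cation]ᵢ + Σ P·[anion]ₒ)]
Numerator = 1×6.41 + 14×130 + 0.21×5.03 = 1827
Denominator = 1×119 + 14×25.8 + 0.21×118 = 505
Vm = 25.6 · ln(3.6189) = 25.6 × (1.2862) = 32.93 mV

33 mV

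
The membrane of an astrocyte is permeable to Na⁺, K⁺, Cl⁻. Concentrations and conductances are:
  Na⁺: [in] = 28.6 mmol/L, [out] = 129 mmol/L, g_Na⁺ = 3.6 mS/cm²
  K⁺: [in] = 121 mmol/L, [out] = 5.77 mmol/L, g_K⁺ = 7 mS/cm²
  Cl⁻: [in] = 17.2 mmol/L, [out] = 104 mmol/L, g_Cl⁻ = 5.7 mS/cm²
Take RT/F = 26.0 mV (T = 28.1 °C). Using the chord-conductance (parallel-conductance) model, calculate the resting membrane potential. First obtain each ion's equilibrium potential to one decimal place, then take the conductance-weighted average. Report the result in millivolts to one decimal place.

E_Na⁺ = (26.0/1)·ln(129/28.6) = 39.2 mV
E_K⁺ = (26.0/1)·ln(5.77/121) = -79.1 mV
E_Cl⁻ = (26.0/-1)·ln(104/17.2) = -46.8 mV
Vm = (Σ gᵢEᵢ)/(Σ gᵢ) = (3.6·39.2 + 7·-79.1 + 5.7·-46.8) / (3.6 + 7 + 5.7)
= -679.34 / 16.3 = -41.68 mV

-41.7 mV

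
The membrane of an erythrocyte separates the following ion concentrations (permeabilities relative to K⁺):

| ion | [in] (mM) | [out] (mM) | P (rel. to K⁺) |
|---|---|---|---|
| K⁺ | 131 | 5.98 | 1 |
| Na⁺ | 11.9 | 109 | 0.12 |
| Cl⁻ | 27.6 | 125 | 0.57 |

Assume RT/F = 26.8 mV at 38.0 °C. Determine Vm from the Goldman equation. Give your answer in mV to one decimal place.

-47.4 mV

Vm = 26.8 · ln[(Σ P·[cation]ₒ + Σ P·[anion]ᵢ) / (Σ P·[cation]ᵢ + Σ P·[anion]ₒ)]
Numerator = 1×5.98 + 0.12×109 + 0.57×27.6 = 34.79
Denominator = 1×131 + 0.12×11.9 + 0.57×125 = 203.7
Vm = 26.8 · ln(0.17082) = 26.8 × (-1.7672) = -47.36 mV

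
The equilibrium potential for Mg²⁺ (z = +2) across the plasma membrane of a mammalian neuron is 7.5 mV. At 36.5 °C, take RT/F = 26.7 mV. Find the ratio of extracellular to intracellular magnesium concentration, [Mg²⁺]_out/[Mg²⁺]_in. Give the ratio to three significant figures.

ln([out]/[in]) = E·z/(26.7) = 7.5 × 2 / 26.7 = 0.5618
[out]/[in] = e^(0.5618) = 1.754

1.75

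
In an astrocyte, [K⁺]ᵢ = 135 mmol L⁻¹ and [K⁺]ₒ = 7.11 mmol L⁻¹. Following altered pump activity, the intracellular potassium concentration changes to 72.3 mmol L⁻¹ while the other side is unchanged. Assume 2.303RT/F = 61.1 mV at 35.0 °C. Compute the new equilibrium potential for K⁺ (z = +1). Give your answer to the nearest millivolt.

-62 mV

After the shift: [K⁺]_out = 7.11, [K⁺]_in = 72.3 mmol L⁻¹.
E_new = (61.1/1)·log₁₀(7.11/72.3) = 61.10 · (-1.0073) = -61.54 mV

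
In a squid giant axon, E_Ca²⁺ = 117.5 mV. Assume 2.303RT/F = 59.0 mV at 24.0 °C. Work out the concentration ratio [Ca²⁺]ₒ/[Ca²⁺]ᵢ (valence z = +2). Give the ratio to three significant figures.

9620

log₁₀([out]/[in]) = E·z/(59.0) = 117.5 × 2 / 59.0 = 3.9831
[out]/[in] = 10^(3.9831) = 9617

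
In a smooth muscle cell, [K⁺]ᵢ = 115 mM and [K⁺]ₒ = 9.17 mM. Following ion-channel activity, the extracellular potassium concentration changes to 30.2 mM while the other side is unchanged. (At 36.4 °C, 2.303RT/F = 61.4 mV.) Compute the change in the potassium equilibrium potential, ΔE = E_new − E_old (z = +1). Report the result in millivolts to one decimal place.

E_old = (61.4/1)·log₁₀(9.17/115) = -67.44 mV
E_new = (61.4/1)·log₁₀(30.2/115) = -35.65 mV
ΔE = -35.65 − (-67.44) = 31.78 mV

31.8 mV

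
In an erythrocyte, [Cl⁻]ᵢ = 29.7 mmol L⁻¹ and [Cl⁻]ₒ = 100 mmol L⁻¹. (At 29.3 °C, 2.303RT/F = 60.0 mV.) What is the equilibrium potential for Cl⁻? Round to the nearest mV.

-32 mV

E = (60.0/z) · log₁₀([Cl⁻]_out/[Cl⁻]_in) with z = -1.
For an anion, dividing by z = -1 reverses the sign.
= (60.0/-1) · log₁₀(100/29.7) = -60.00 · log₁₀(3.367)
= -60.00 · (0.5272) = -31.63 mV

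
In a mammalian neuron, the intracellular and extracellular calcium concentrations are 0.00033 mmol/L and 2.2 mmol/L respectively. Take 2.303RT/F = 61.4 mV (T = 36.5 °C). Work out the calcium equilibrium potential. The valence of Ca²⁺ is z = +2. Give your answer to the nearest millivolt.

E = (61.4/z) · log₁₀([Ca²⁺]_out/[Ca²⁺]_in) with z = +2.
= (61.4/2) · log₁₀(2.2/0.00033) = 30.70 · log₁₀(6667)
= 30.70 · (3.8239) = 117.39 mV

117 mV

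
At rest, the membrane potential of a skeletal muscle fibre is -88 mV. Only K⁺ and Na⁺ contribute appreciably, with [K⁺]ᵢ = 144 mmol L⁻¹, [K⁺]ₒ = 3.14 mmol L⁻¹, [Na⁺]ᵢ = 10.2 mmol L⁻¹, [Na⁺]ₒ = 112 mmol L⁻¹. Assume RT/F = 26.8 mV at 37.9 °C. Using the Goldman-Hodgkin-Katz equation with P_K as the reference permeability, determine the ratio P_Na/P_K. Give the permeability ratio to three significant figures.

Let α = P_Na/P_K. GHK: Vm = 26.8·ln[(Kₒ + α·Naₒ)/(Kᵢ + α·Naᵢ)].
e^(Vm/26.8) = e^(-88.0/26.8) = 0.037494
So 0.037494·(Kᵢ + α·Naᵢ) = Kₒ + α·Naₒ → α = (0.037494·144.0 − 3.14) / (112.0 − 0.037494·10.2)
α = (5.399 − 3.14) / (112.0 − 0.3824) = 2.259/111.6 = 0.02024

0.0202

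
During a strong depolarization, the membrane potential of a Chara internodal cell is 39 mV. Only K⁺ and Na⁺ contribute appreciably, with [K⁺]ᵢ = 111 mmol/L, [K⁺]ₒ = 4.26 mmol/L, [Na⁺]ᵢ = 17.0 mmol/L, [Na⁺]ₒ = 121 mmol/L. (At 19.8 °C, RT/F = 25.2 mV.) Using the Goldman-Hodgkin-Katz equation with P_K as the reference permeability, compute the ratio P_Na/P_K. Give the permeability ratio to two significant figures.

Let α = P_Na/P_K. GHK: Vm = 25.2·ln[(Kₒ + α·Naₒ)/(Kᵢ + α·Naᵢ)].
e^(Vm/25.2) = e^(39.0/25.2) = 4.7003
So 4.7003·(Kᵢ + α·Naᵢ) = Kₒ + α·Naₒ → α = (4.7003·111.0 − 4.26) / (121.0 − 4.7003·17.0)
α = (521.7 − 4.26) / (121.0 − 79.9) = 517.5/41.1 = 12.59

13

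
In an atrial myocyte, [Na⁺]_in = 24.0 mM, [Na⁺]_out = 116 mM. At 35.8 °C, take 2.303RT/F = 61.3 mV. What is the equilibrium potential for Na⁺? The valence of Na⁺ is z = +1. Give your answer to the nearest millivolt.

42 mV

E = (61.3/z) · log₁₀([Na⁺]_out/[Na⁺]_in) with z = +1.
= (61.3/1) · log₁₀(116/24.0) = 61.30 · log₁₀(4.833)
= 61.30 · (0.6842) = 41.94 mV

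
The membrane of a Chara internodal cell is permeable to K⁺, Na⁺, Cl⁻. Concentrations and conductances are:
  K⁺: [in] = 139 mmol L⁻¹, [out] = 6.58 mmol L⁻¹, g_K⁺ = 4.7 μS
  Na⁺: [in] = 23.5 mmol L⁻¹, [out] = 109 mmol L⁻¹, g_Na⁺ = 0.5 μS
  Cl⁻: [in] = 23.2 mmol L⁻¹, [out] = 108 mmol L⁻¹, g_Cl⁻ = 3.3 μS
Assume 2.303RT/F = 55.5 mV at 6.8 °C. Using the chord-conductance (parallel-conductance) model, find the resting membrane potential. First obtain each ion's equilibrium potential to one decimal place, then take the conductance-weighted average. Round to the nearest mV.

-53 mV

E_K⁺ = (55.5/1)·log₁₀(6.58/139) = -73.5 mV
E_Na⁺ = (55.5/1)·log₁₀(109/23.5) = 37.0 mV
E_Cl⁻ = (55.5/-1)·log₁₀(108/23.2) = -37.1 mV
Vm = (Σ gᵢEᵢ)/(Σ gᵢ) = (4.7·-73.5 + 0.5·37.0 + 3.3·-37.1) / (4.7 + 0.5 + 3.3)
= -449.38 / 8.5 = -52.87 mV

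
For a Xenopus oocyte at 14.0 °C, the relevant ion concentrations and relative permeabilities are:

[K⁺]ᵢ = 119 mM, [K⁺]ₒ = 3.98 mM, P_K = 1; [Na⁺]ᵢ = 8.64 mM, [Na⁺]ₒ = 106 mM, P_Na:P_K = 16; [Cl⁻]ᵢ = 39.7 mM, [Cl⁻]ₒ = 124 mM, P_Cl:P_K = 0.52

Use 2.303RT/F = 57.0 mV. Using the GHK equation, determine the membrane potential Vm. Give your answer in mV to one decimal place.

41.5 mV

Vm = 57.0 · log₁₀[(Σ P·[cation]ₒ + Σ P·[anion]ᵢ) / (Σ P·[cation]ᵢ + Σ P·[anion]ₒ)]
Numerator = 1×3.98 + 16×106 + 0.52×39.7 = 1721
Denominator = 1×119 + 16×8.64 + 0.52×124 = 321.7
Vm = 57.0 · log₁₀(5.3482) = 57.0 × (0.7282) = 41.51 mV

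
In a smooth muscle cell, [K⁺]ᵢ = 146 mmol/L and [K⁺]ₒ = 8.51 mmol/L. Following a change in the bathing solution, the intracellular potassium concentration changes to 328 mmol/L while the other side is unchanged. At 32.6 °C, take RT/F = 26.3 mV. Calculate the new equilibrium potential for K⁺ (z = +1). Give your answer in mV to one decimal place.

-96.0 mV

After the shift: [K⁺]_out = 8.51, [K⁺]_in = 328 mmol/L.
E_new = (26.3/1)·ln(8.51/328) = 26.30 · (-3.6518) = -96.04 mV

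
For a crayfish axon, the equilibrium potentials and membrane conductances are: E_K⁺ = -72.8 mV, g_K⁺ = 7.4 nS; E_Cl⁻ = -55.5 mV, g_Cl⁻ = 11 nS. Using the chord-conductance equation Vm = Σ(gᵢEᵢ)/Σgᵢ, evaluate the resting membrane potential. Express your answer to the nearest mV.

Σ gᵢEᵢ = 7.4·(-72.8) + 11·(-55.5) = -1149.22
Σ gᵢ = 7.4 + 11 = 18.4
Vm = -1149.22 / 18.4 = -62.46 mV

-62 mV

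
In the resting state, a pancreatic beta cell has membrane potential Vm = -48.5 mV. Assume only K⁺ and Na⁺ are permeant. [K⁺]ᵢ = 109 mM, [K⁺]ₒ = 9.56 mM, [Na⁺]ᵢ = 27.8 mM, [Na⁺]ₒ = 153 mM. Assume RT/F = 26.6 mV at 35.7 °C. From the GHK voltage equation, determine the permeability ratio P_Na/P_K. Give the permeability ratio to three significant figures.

0.0542

Let α = P_Na/P_K. GHK: Vm = 26.6·ln[(Kₒ + α·Naₒ)/(Kᵢ + α·Naᵢ)].
e^(Vm/26.6) = e^(-48.5/26.6) = 0.16149
So 0.16149·(Kᵢ + α·Naᵢ) = Kₒ + α·Naₒ → α = (0.16149·109.0 − 9.56) / (153.0 − 0.16149·27.8)
α = (17.6 − 9.56) / (153.0 − 4.489) = 8.042/148.5 = 0.05415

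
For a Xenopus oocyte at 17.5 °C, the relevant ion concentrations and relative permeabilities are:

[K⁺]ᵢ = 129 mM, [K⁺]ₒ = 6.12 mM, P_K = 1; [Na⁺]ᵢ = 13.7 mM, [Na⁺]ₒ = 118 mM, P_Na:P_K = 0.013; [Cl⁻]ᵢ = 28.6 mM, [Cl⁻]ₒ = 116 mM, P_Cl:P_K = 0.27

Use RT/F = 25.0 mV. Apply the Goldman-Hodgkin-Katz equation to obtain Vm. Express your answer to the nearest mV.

-59 mV

Vm = 25.0 · ln[(Σ P·[cation]ₒ + Σ P·[anion]ᵢ) / (Σ P·[cation]ᵢ + Σ P·[anion]ₒ)]
Numerator = 1×6.12 + 0.013×118 + 0.27×28.6 = 15.38
Denominator = 1×129 + 0.013×13.7 + 0.27×116 = 160.5
Vm = 25.0 · ln(0.095802) = 25.0 × (-2.3455) = -58.64 mV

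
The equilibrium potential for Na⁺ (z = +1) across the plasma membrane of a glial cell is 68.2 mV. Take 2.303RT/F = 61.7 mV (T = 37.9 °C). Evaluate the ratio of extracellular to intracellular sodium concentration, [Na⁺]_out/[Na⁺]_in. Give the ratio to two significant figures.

13

log₁₀([out]/[in]) = E·z/(61.7) = 68.2 × 1 / 61.7 = 1.1053
[out]/[in] = 10^(1.1053) = 12.75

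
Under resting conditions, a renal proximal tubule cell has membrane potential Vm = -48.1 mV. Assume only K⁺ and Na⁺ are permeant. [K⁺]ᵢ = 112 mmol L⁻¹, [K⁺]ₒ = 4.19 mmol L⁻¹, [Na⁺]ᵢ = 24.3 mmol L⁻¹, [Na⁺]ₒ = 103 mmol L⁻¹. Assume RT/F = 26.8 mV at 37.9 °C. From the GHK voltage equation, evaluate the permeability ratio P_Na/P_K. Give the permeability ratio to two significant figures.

Let α = P_Na/P_K. GHK: Vm = 26.8·ln[(Kₒ + α·Naₒ)/(Kᵢ + α·Naᵢ)].
e^(Vm/26.8) = e^(-48.1/26.8) = 0.16616
So 0.16616·(Kᵢ + α·Naᵢ) = Kₒ + α·Naₒ → α = (0.16616·112.0 − 4.19) / (103.0 − 0.16616·24.3)
α = (18.61 − 4.19) / (103.0 − 4.038) = 14.42/98.96 = 0.1457

0.15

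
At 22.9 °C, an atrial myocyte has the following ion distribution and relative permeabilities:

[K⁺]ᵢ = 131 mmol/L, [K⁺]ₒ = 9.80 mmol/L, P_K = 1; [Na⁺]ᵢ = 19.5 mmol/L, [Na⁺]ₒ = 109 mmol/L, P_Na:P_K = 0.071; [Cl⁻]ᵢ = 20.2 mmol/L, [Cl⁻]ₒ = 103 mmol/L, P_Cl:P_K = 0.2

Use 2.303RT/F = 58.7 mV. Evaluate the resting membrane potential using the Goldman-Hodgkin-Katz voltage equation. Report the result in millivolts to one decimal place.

-49.9 mV

Vm = 58.7 · log₁₀[(Σ P·[cation]ₒ + Σ P·[anion]ᵢ) / (Σ P·[cation]ᵢ + Σ P·[anion]ₒ)]
Numerator = 1×9.80 + 0.071×109 + 0.2×20.2 = 21.58
Denominator = 1×131 + 0.071×19.5 + 0.2×103 = 153
Vm = 58.7 · log₁₀(0.14105) = 58.7 × (-0.8506) = -49.93 mV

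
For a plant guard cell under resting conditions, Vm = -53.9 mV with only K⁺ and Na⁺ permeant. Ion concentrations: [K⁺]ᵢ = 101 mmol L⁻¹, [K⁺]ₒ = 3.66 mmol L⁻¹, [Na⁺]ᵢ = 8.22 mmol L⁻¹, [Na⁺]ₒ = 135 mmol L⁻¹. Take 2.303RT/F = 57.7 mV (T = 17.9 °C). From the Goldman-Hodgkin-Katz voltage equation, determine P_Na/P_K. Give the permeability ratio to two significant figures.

0.060

Let α = P_Na/P_K. GHK: Vm = 57.7·log₁₀[(Kₒ + α·Naₒ)/(Kᵢ + α·Naᵢ)].
10^(Vm/57.7) = 10^(-53.9/57.7) = 0.11637
So 0.11637·(Kᵢ + α·Naᵢ) = Kₒ + α·Naₒ → α = (0.11637·101.0 − 3.66) / (135.0 − 0.11637·8.22)
α = (11.75 − 3.66) / (135.0 − 0.9566) = 8.094/134 = 0.06038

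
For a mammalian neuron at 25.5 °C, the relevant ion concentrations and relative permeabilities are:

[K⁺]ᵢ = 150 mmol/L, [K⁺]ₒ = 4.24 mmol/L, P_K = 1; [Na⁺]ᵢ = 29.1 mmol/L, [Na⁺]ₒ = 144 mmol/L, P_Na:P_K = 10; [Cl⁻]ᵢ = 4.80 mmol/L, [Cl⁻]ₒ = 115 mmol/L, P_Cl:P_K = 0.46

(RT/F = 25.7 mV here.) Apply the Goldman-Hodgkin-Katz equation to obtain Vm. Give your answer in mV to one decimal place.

Vm = 25.7 · ln[(Σ P·[cation]ₒ + Σ P·[anion]ᵢ) / (Σ P·[cation]ᵢ + Σ P·[anion]ₒ)]
Numerator = 1×4.24 + 10×144 + 0.46×4.80 = 1446
Denominator = 1×150 + 10×29.1 + 0.46×115 = 493.9
Vm = 25.7 · ln(2.9286) = 25.7 × (1.0745) = 27.62 mV

27.6 mV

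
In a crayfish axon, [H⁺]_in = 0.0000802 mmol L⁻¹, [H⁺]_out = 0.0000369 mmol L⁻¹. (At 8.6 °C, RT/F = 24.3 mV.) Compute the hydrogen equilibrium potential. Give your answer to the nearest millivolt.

-19 mV

E = (24.3/z) · ln([H⁺]_out/[H⁺]_in) with z = +1.
= (24.3/1) · ln(0.0000369/0.0000802) = 24.30 · ln(0.4601)
= 24.30 · (-0.7763) = -18.86 mV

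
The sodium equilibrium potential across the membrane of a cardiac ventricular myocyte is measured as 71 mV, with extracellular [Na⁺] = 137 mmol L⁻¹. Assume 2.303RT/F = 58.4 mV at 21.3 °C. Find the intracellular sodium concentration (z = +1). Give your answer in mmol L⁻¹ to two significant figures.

8.3 mmol L⁻¹

Nernst: E = (58.4/1) · log₁₀([out]/[in]), so log₁₀([out]/[in]) = 71.0 × 1 / 58.4 = 1.2158.
[out]/[in] = 10^(1.2158) = 16.43.
[in] = 137 / 16.43 = 8.336 mmol L⁻¹.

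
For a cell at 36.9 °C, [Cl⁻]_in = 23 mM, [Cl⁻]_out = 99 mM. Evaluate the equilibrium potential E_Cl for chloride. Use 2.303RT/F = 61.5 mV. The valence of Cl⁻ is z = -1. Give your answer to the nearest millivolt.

E = (61.5/z) · log₁₀([Cl⁻]_out/[Cl⁻]_in) with z = -1.
For an anion, dividing by z = -1 reverses the sign.
= (61.5/-1) · log₁₀(99/23) = -61.50 · log₁₀(4.304)
= -61.50 · (0.6339) = -38.99 mV

-39 mV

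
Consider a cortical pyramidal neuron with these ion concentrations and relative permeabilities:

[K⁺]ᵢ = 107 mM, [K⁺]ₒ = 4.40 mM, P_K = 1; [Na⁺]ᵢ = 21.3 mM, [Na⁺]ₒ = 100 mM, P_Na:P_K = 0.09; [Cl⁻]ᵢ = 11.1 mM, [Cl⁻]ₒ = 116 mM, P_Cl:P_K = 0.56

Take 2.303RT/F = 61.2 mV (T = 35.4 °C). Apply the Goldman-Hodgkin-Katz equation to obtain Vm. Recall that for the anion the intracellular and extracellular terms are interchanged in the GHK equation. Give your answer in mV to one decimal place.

-58.0 mV

Vm = 61.2 · log₁₀[(Σ P·[cation]ₒ + Σ P·[anion]ᵢ) / (Σ P·[cation]ᵢ + Σ P·[anion]ₒ)]
Numerator = 1×4.40 + 0.09×100 + 0.56×11.1 = 19.62
Denominator = 1×107 + 0.09×21.3 + 0.56×116 = 173.9
Vm = 61.2 · log₁₀(0.11282) = 61.2 × (-0.9476) = -58.00 mV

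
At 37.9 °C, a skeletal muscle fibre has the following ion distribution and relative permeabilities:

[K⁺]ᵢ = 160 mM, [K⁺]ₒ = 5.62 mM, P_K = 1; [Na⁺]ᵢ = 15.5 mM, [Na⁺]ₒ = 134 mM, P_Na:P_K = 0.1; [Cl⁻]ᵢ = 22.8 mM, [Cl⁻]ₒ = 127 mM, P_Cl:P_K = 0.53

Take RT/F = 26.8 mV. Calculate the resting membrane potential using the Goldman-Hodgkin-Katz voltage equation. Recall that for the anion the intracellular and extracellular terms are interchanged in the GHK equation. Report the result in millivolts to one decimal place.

Vm = 26.8 · ln[(Σ P·[cation]ₒ + Σ P·[anion]ᵢ) / (Σ P·[cation]ᵢ + Σ P·[anion]ₒ)]
Numerator = 1×5.62 + 0.1×134 + 0.53×22.8 = 31.1
Denominator = 1×160 + 0.1×15.5 + 0.53×127 = 228.9
Vm = 26.8 · ln(0.13591) = 26.8 × (-1.9958) = -53.49 mV

-53.5 mV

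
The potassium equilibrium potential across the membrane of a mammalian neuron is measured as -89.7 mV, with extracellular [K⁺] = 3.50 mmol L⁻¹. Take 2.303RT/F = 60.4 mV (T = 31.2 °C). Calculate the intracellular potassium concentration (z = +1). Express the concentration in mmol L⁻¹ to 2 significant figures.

Nernst: E = (60.4/1) · log₁₀([out]/[in]), so log₁₀([out]/[in]) = -89.7 × 1 / 60.4 = -1.4851.
[out]/[in] = 10^(-1.4851) = 0.03273.
[in] = 3.50 / 0.03273 = 106.9 mmol L⁻¹.

110 mmol L⁻¹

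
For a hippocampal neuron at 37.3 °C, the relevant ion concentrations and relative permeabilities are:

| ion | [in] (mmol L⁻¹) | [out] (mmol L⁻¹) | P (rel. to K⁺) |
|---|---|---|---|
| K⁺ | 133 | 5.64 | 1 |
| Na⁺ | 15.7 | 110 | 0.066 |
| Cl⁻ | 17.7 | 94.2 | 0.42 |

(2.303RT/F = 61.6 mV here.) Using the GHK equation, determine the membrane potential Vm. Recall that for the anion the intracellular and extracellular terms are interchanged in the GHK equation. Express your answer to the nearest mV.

-57 mV

Vm = 61.6 · log₁₀[(Σ P·[cation]ₒ + Σ P·[anion]ᵢ) / (Σ P·[cation]ᵢ + Σ P·[anion]ₒ)]
Numerator = 1×5.64 + 0.066×110 + 0.42×17.7 = 20.33
Denominator = 1×133 + 0.066×15.7 + 0.42×94.2 = 173.6
Vm = 61.6 · log₁₀(0.11713) = 61.6 × (-0.9313) = -57.37 mV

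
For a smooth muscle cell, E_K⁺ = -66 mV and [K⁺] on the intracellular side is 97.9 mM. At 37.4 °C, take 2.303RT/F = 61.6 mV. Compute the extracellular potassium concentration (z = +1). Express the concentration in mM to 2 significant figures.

8.3 mM

Nernst: E = (61.6/1) · log₁₀([out]/[in]), so log₁₀([out]/[in]) = -66.0 × 1 / 61.6 = -1.0714.
[out]/[in] = 10^(-1.0714) = 0.08483.
[out] = 0.08483 × 97.9 = 8.305 mM.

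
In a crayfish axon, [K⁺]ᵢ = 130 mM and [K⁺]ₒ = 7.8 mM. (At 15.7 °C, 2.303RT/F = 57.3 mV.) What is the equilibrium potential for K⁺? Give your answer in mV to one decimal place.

E = (57.3/z) · log₁₀([K⁺]_out/[K⁺]_in) with z = +1.
= (57.3/1) · log₁₀(7.8/130) = 57.30 · log₁₀(0.06)
= 57.30 · (-1.2218) = -70.01 mV

-70.0 mV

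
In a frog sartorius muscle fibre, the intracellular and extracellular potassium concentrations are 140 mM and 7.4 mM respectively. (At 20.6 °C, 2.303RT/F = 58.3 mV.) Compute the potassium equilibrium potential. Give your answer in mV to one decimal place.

E = (58.3/z) · log₁₀([K⁺]_out/[K⁺]_in) with z = +1.
= (58.3/1) · log₁₀(7.4/140) = 58.30 · log₁₀(0.05286)
= 58.30 · (-1.2769) = -74.44 mV

-74.4 mV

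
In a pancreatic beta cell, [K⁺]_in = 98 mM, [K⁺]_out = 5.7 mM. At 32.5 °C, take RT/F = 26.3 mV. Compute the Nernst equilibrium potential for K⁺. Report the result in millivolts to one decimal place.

-74.8 mV

E = (26.3/z) · ln([K⁺]_out/[K⁺]_in) with z = +1.
= (26.3/1) · ln(5.7/98) = 26.30 · ln(0.05816)
= 26.30 · (-2.8445) = -74.81 mV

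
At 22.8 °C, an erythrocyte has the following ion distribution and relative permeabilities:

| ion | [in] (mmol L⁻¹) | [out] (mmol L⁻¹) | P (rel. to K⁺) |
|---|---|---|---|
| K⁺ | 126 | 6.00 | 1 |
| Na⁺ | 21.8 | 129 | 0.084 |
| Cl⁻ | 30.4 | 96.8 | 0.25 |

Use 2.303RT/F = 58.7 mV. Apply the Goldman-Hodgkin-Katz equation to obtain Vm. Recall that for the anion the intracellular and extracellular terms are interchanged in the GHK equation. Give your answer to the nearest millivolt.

Vm = 58.7 · log₁₀[(Σ P·[cation]ₒ + Σ P·[anion]ᵢ) / (Σ P·[cation]ᵢ + Σ P·[anion]ₒ)]
Numerator = 1×6.00 + 0.084×129 + 0.25×30.4 = 24.44
Denominator = 1×126 + 0.084×21.8 + 0.25×96.8 = 152
Vm = 58.7 · log₁₀(0.16073) = 58.7 × (-0.7939) = -46.60 mV

-47 mV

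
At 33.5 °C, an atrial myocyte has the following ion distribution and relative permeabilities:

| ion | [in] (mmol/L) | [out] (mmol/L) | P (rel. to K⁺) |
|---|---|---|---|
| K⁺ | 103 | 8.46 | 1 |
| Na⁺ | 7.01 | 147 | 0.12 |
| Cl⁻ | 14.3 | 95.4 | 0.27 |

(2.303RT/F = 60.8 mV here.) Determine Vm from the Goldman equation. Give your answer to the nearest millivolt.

Vm = 60.8 · log₁₀[(Σ P·[cation]ₒ + Σ P·[anion]ᵢ) / (Σ P·[cation]ᵢ + Σ P·[anion]ₒ)]
Numerator = 1×8.46 + 0.12×147 + 0.27×14.3 = 29.96
Denominator = 1×103 + 0.12×7.01 + 0.27×95.4 = 129.6
Vm = 60.8 · log₁₀(0.23118) = 60.8 × (-0.6360) = -38.67 mV

-39 mV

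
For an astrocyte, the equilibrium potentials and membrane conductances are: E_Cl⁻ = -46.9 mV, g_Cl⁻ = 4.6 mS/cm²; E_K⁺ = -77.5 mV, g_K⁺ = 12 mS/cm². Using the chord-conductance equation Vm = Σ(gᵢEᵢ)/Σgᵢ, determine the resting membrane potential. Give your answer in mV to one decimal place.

-69.0 mV

Σ gᵢEᵢ = 4.6·(-46.9) + 12·(-77.5) = -1145.74
Σ gᵢ = 4.6 + 12 = 16.6
Vm = -1145.74 / 16.6 = -69.02 mV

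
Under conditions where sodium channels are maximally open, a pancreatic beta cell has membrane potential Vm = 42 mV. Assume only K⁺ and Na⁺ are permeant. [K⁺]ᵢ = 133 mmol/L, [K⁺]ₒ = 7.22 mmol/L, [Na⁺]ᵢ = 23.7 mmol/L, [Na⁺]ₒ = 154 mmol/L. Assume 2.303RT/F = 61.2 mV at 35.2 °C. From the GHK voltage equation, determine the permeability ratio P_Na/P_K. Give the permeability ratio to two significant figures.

Let α = P_Na/P_K. GHK: Vm = 61.2·log₁₀[(Kₒ + α·Naₒ)/(Kᵢ + α·Naᵢ)].
10^(Vm/61.2) = 10^(42.0/61.2) = 4.856
So 4.856·(Kᵢ + α·Naᵢ) = Kₒ + α·Naₒ → α = (4.856·133.0 − 7.22) / (154.0 − 4.856·23.7)
α = (645.8 − 7.22) / (154.0 − 115.1) = 638.6/38.91 = 16.41

16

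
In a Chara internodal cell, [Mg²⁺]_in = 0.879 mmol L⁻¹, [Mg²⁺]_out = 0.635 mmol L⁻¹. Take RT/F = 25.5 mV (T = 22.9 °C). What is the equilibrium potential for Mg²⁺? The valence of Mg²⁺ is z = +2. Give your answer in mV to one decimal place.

E = (25.5/z) · ln([Mg²⁺]_out/[Mg²⁺]_in) with z = +2.
= (25.5/2) · ln(0.635/0.879) = 12.75 · ln(0.7224)
= 12.75 · (-0.3252) = -4.15 mV

-4.1 mV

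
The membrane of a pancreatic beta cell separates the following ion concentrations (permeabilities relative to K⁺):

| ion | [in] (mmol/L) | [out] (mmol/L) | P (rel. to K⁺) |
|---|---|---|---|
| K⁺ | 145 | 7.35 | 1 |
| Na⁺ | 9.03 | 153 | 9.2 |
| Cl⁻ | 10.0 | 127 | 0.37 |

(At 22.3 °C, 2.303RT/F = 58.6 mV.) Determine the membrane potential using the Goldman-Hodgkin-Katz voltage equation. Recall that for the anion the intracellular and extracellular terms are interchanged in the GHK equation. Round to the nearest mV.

42 mV

Vm = 58.6 · log₁₀[(Σ P·[cation]ₒ + Σ P·[anion]ᵢ) / (Σ P·[cation]ᵢ + Σ P·[anion]ₒ)]
Numerator = 1×7.35 + 9.2×153 + 0.37×10.0 = 1419
Denominator = 1×145 + 9.2×9.03 + 0.37×127 = 275.1
Vm = 58.6 · log₁₀(5.1575) = 58.6 × (0.7124) = 41.75 mV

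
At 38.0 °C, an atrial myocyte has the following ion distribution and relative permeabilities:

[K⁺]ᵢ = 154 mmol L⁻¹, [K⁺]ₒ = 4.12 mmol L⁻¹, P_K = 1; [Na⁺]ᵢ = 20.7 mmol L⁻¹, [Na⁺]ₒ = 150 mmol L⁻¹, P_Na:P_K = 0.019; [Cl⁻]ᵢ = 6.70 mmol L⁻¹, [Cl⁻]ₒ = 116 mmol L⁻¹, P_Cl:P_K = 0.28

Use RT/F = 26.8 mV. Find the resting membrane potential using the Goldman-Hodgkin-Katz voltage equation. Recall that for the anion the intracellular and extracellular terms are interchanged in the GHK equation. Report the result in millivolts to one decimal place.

Vm = 26.8 · ln[(Σ P·[cation]ₒ + Σ P·[anion]ᵢ) / (Σ P·[cation]ᵢ + Σ P·[anion]ₒ)]
Numerator = 1×4.12 + 0.019×150 + 0.28×6.70 = 8.846
Denominator = 1×154 + 0.019×20.7 + 0.28×116 = 186.9
Vm = 26.8 · ln(0.047337) = 26.8 × (-3.0505) = -81.75 mV

-81.8 mV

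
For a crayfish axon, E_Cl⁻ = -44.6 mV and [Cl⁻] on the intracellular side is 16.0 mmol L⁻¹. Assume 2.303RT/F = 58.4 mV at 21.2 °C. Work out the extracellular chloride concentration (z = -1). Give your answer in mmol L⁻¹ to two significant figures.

Nernst: E = (58.4/-1) · log₁₀([out]/[in]), so log₁₀([out]/[in]) = -44.6 × -1 / 58.4 = 0.7637.
[out]/[in] = 10^(0.7637) = 5.804.
[out] = 5.804 × 16.0 = 92.86 mmol L⁻¹.

93 mmol L⁻¹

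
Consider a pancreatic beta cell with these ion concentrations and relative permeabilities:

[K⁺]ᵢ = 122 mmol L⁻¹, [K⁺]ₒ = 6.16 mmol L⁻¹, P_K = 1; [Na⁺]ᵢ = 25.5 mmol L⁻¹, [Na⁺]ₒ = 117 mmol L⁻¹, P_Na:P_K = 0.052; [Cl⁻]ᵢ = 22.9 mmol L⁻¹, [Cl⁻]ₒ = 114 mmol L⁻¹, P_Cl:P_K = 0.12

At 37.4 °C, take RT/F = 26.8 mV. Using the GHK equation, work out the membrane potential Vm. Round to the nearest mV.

-59 mV

Vm = 26.8 · ln[(Σ P·[cation]ₒ + Σ P·[anion]ᵢ) / (Σ P·[cation]ᵢ + Σ P·[anion]ₒ)]
Numerator = 1×6.16 + 0.052×117 + 0.12×22.9 = 14.99
Denominator = 1×122 + 0.052×25.5 + 0.12×114 = 137
Vm = 26.8 · ln(0.10943) = 26.8 × (-2.2125) = -59.30 mV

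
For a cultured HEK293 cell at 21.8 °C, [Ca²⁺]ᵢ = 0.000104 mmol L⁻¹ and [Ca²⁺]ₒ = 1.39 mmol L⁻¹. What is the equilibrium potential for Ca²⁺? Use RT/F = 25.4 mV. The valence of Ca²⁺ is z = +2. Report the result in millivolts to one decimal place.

E = (25.4/z) · ln([Ca²⁺]_out/[Ca²⁺]_in) with z = +2.
= (25.4/2) · ln(1.39/0.000104) = 12.70 · ln(1.337e+04)
= 12.70 · (9.5004) = 120.66 mV

120.7 mV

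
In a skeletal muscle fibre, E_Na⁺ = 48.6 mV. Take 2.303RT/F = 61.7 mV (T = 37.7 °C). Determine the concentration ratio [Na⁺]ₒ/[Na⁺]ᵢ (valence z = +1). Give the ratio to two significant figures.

6.1

log₁₀([out]/[in]) = E·z/(61.7) = 48.6 × 1 / 61.7 = 0.7877
[out]/[in] = 10^(0.7877) = 6.133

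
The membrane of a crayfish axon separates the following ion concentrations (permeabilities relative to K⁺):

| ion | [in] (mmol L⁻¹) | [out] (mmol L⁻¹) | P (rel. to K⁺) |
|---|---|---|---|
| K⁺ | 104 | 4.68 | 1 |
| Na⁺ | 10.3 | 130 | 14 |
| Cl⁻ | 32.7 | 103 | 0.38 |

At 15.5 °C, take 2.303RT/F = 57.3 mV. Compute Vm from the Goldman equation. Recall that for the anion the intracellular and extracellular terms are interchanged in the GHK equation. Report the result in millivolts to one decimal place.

46.2 mV

Vm = 57.3 · log₁₀[(Σ P·[cation]ₒ + Σ P·[anion]ᵢ) / (Σ P·[cation]ᵢ + Σ P·[anion]ₒ)]
Numerator = 1×4.68 + 14×130 + 0.38×32.7 = 1837
Denominator = 1×104 + 14×10.3 + 0.38×103 = 287.3
Vm = 57.3 · log₁₀(6.3935) = 57.3 × (0.8057) = 46.17 mV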